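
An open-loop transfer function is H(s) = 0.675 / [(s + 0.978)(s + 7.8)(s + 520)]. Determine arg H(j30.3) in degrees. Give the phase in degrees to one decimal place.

-167.1°

∠(j30.3 + 0.978) = arctan(30.3/0.978) = 88.15°
∠(j30.3 + 7.8) = arctan(30.3/7.8) = 75.56°
∠(j30.3 + 520) = arctan(30.3/520) = 3.33°
∠H(j30.3) = − (88.15° + 75.56° + 3.33°) = -167.05°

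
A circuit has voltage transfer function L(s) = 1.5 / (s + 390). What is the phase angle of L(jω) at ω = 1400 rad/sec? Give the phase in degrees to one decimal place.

-74.4°

∠(j1400 + 390) = arctan(1400/390) = 74.43°
∠L(j1400) = −74.43° = -74.43°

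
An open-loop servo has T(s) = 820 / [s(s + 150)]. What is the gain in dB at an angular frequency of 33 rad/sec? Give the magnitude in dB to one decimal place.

|j33 + 150| = √(33² + 150²) = 153.6
|j33| = 33
|T(j33)| = 820 / (153.6 × 33) = 0.16179
20 log₁₀(0.16179) = -15.82 dB

-15.8 dB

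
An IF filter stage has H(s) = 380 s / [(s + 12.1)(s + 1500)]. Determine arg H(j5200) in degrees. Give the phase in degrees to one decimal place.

-73.8 deg

∠(j5200) = 90.00°
∠(j5200 + 12.1) = arctan(5200/12.1) = 89.87°
∠(j5200 + 1500) = arctan(5200/1500) = 73.91°
∠H(j5200) = 90.00° − (89.87° + 73.91°) = -73.78°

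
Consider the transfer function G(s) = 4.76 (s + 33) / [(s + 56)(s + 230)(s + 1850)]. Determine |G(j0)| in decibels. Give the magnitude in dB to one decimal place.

G(0) = 4.76 × 33 / (56 × 230 × 1850) = 6.5922e-06
20 log₁₀(6.5922e-06) = -103.62 dB

-103.6 dB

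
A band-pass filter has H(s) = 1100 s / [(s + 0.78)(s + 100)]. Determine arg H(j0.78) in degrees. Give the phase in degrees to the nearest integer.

∠(j0.78) = 90.00°
∠(j0.78 + 0.78) = arctan(0.78/0.78) = 45.00°
∠(j0.78 + 100) = arctan(0.78/100) = 0.45°
∠H(j0.78) = 90.00° − (45.00° + 0.45°) = 44.55°

45°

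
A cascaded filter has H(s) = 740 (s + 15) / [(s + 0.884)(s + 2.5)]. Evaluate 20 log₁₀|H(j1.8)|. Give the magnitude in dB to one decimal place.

|j1.8 + 15| = √(1.8² + 15²) = 15.11
|j1.8 + 0.884| = √(1.8² + 0.884²) = 2.005
|j1.8 + 2.5| = √(1.8² + 2.5²) = 3.081
|H(j1.8)| = 740 × 15.11 / (2.005 × 3.081) = 1809.7
20 log₁₀(1809.7) = 65.15 dB

65.2 dB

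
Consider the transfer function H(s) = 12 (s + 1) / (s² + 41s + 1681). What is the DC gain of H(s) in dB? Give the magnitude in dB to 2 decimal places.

H(0) = 12 × 1 / 1681 = 0.0071386
20 log₁₀(0.0071386) = -42.928 dB

-42.93 dB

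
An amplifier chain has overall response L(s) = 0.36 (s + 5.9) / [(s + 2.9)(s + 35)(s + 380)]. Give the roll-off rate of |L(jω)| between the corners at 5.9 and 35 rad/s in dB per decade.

In this band the factors already past their corner are: zero at 5.9, pole at 2.9; net slope = 0 dB/decade.

0 dB/decade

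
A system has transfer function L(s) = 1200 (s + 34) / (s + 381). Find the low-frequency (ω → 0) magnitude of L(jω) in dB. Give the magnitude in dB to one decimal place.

40.6 dB

L(0) = 1200 × 34 / 381 = 107.09
20 log₁₀(107.09) = 40.59 dB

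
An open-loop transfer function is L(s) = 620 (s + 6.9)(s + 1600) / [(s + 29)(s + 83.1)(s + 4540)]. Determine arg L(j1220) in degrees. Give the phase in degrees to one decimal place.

-62.8°

∠(j1220 + 6.9) = arctan(1220/6.9) = 89.68°
∠(j1220 + 1600) = arctan(1220/1600) = 37.33°
∠(j1220 + 29) = arctan(1220/29) = 88.64°
∠(j1220 + 83.1) = arctan(1220/83.1) = 86.10°
∠(j1220 + 4540) = arctan(1220/4540) = 15.04°
∠L(j1220) = 89.68° + 37.33° − (88.64° + 86.10° + 15.04°) = -62.78°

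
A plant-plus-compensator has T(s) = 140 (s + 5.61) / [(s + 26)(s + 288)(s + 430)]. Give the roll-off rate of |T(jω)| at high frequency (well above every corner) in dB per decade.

With 1 zero and 3 poles, the high-frequency asymptotic slope is 20 × (1 − 3) = -40 dB/decade.

-40 dB/decade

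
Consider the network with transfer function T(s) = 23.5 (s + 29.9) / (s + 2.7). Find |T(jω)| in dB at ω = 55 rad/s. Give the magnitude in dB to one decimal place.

|j55 + 29.9| = √(55² + 29.9²) = 62.6
|j55 + 2.7| = √(55² + 2.7²) = 55.07
|T(j55)| = 23.5 × 62.6 / 55.07 = 26.716
20 log₁₀(26.716) = 28.54 dB

28.5 dB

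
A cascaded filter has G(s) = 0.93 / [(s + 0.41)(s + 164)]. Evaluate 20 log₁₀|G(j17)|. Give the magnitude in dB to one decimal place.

-69.6 dB

|j17 + 0.41| = √(17² + 0.41²) = 17
|j17 + 164| = √(17² + 164²) = 164.9
|G(j17)| = 0.93 / (17 × 164.9) = 0.0003317
20 log₁₀(0.0003317) = -69.59 dB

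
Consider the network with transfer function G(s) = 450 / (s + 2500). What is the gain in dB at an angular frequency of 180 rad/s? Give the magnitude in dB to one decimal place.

-14.9 dB

|j180 + 2500| = √(180² + 2500²) = 2506
|G(j180)| = 450 / 2506 = 0.17954
20 log₁₀(0.17954) = -14.92 dB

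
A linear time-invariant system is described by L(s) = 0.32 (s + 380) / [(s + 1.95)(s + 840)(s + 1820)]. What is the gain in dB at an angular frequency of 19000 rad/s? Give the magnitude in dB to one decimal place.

|j19000 + 380| = √(19000² + 380²) = 1.9e+04
|j19000 + 1.95| = √(19000² + 1.95²) = 1.9e+04
|j19000 + 840| = √(19000² + 840²) = 1.902e+04
|j19000 + 1820| = √(19000² + 1820²) = 1.909e+04
|L(j19000)| = 0.32 × 1.9e+04 / (1.9e+04 × 1.902e+04 × 1.909e+04) = 8.817e-10
20 log₁₀(8.817e-10) = -181.09 dB

-181.1 dB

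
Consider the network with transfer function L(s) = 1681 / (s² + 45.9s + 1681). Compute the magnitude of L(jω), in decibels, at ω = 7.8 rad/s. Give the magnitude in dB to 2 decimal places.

|(j7.8)² + 45.9(j7.8) + 1681| = |1620.2 + j358.02| = 1659
|L(j7.8)| = 1681 / 1659 = 1.0131
20 log₁₀(1.0131) = 0.113 dB

0.11 dB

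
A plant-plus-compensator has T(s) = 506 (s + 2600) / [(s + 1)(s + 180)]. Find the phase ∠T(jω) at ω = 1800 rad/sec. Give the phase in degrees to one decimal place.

-139.6°

∠(j1800 + 2600) = arctan(1800/2600) = 34.70°
∠(j1800 + 1) = arctan(1800/1) = 89.97°
∠(j1800 + 180) = arctan(1800/180) = 84.29°
∠T(j1800) = 34.70° − (89.97° + 84.29°) = -139.56°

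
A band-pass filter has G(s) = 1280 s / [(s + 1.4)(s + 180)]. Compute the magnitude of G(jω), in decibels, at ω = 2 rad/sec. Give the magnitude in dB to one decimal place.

|j2| = 2
|j2 + 1.4| = √(2² + 1.4²) = 2.441
|j2 + 180| = √(2² + 180²) = 180
|G(j2)| = 1280 × 2 / (2.441 × 180) = 5.8253
20 log₁₀(5.8253) = 15.31 dB

15.3 dB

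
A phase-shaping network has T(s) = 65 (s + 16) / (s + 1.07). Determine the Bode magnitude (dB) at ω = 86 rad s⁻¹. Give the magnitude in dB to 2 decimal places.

|j86 + 16| = √(86² + 16²) = 87.48
|j86 + 1.07| = √(86² + 1.07²) = 86.01
|T(j86)| = 65 × 87.48 / 86.01 = 66.11
20 log₁₀(66.11) = 36.405 dB

36.41 dB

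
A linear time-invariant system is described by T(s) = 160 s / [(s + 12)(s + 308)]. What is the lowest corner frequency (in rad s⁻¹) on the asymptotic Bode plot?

Break frequencies occur at each pole and zero magnitude: 12 rad s⁻¹, 308 rad s⁻¹.
The lowest is 12 rad s⁻¹.

12 rad s⁻¹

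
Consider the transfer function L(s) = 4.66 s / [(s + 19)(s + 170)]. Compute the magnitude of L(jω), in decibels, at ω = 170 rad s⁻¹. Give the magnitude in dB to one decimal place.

|j170| = 170
|j170 + 19| = √(170² + 19²) = 171.1
|j170 + 170| = √(170² + 170²) = 240.4
|L(j170)| = 4.66 × 170 / (171.1 × 240.4) = 0.019263
20 log₁₀(0.019263) = -34.31 dB

-34.3 dB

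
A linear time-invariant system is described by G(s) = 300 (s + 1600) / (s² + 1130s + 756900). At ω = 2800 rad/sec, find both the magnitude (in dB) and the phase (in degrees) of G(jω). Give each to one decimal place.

|G| = -18.1 dB, ∠G = -95.7°

|j2800 + 1600| = √(2800² + 1600²) = 3225
|(j2800)² + 1130(j2800) + 756900| = |-7.0831e+06 + j3.164e+06| = 7.758e+06
|G(j2800)| = 300 × 3225 / 7.758e+06 = 0.12471
20 log₁₀(0.12471) = -18.08 dB
∠(j2800 + 1600) = arctan(2800/1600) = 60.26°
∠[(j2800)² + 1130(j2800) + 756900] = ∠[-7.0831e+06 + j3.164e+06] = 155.93°
∠G(j2800) = 60.26° − 155.93° = -95.67°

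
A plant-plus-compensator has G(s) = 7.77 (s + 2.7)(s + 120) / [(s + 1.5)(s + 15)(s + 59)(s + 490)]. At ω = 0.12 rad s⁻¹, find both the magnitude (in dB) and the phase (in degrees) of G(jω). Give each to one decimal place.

|G| = -48.3 dB, ∠G = -2.6°

|j0.12 + 2.7| = √(0.12² + 2.7²) = 2.703
|j0.12 + 120| = √(0.12² + 120²) = 120
|j0.12 + 1.5| = √(0.12² + 1.5²) = 1.505
|j0.12 + 15| = √(0.12² + 15²) = 15
|j0.12 + 59| = √(0.12² + 59²) = 59
|j0.12 + 490| = √(0.12² + 490²) = 490
|G(j0.12)| = 7.77 × 2.703 × 120 / (1.505 × 15 × 59 × 490) = 0.0038616
20 log₁₀(0.0038616) = -48.26 dB
∠(j0.12 + 2.7) = arctan(0.12/2.7) = 2.54°
∠(j0.12 + 120) = arctan(0.12/120) = 0.06°
∠(j0.12 + 1.5) = arctan(0.12/1.5) = 4.57°
∠(j0.12 + 15) = arctan(0.12/15) = 0.46°
∠(j0.12 + 59) = arctan(0.12/59) = 0.12°
∠(j0.12 + 490) = arctan(0.12/490) = 0.01°
∠G(j0.12) = 2.54° + 0.06° − (4.57° + 0.46° + 0.12° + 0.01°) = -2.56°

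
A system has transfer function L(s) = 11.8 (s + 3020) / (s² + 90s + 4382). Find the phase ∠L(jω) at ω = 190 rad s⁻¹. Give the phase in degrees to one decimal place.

∠(j190 + 3020) = arctan(190/3020) = 3.60°
∠[(j190)² + 90(j190) + 4382] = ∠[-31718 + j17100] = 151.67°
∠L(j190) = 3.60° − 151.67° = -148.07°

-148.1°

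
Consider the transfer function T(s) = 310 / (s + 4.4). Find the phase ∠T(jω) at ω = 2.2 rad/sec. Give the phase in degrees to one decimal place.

∠(j2.2 + 4.4) = arctan(2.2/4.4) = 26.57°
∠T(j2.2) = −26.57° = -26.57°

-26.6°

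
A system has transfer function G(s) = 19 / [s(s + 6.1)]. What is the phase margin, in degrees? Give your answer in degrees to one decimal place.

Gain crossover: |G(jω)| = 1 at ω ≈ 2.83 rad s⁻¹.
∠G(j2.83) = −90° − arctan(2.83/6.1) ≈ -114.86°
PM = 180° + (-114.86°) = 65.14°

65.1°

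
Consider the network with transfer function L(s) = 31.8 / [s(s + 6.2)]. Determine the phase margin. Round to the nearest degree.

Gain crossover: |L(jω)| = 1 at ω ≈ 4.24 rad/s.
∠L(j4.24) = −90° − arctan(4.24/6.2) ≈ -124.34°
PM = 180° + (-124.34°) = 55.66°

56°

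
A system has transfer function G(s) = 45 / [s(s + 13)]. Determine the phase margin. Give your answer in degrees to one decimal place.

Gain crossover: |G(jω)| = 1 at ω ≈ 3.35 rad/sec.
∠G(j3.35) = −90° − arctan(3.35/13) ≈ -104.46°
PM = 180° + (-104.46°) = 75.54°

75.5 deg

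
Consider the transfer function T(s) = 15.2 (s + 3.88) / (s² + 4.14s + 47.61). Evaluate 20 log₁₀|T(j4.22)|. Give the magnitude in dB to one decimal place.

|j4.22 + 3.88| = √(4.22² + 3.88²) = 5.733
|(j4.22)² + 4.14(j4.22) + 47.61| = |29.802 + j17.471| = 34.55
|T(j4.22)| = 15.2 × 5.733 / 34.55 = 2.5224
20 log₁₀(2.5224) = 8.04 dB

8.0 dB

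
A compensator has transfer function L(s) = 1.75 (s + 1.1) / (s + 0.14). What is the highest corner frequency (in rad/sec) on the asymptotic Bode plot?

1.1 rad/sec

Break frequencies occur at each pole and zero magnitude: 0.14 rad/sec, 1.1 rad/sec.
The highest is 1.1 rad/sec.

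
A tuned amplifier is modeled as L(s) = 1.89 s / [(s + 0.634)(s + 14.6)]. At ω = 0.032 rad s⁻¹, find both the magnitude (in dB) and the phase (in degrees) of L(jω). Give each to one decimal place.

|j0.032| = 0.032
|j0.032 + 0.634| = √(0.032² + 0.634²) = 0.6348
|j0.032 + 14.6| = √(0.032² + 14.6²) = 14.6
|L(j0.032)| = 1.89 × 0.032 / (0.6348 × 14.6) = 0.0065255
20 log₁₀(0.0065255) = -43.71 dB
∠(j0.032) = 90.00°
∠(j0.032 + 0.634) = arctan(0.032/0.634) = 2.89°
∠(j0.032 + 14.6) = arctan(0.032/14.6) = 0.13°
∠L(j0.032) = 90.00° − (2.89° + 0.13°) = 86.98°

|L| = -43.7 dB, ∠L = 87.0 deg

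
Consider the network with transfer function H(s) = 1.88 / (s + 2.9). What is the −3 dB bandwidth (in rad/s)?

2.9 rad/s

For a single-pole low-pass, the −3 dB point is at the pole: ω = 2.9 rad/s.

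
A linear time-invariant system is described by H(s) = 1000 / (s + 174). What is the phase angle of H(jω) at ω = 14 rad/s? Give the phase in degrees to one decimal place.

∠(j14 + 174) = arctan(14/174) = 4.60°
∠H(j14) = −4.60° = -4.60°

-4.6°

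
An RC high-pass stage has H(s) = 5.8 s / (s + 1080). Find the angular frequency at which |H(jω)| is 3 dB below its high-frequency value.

1080 rad/s

For a single-pole high-pass, the −3 dB point is at the pole: ω = 1080 rad/s.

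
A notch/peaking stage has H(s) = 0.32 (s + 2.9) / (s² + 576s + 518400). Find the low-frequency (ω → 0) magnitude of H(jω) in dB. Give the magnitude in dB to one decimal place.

H(0) = 0.32 × 2.9 / 518400 = 1.7901e-06
20 log₁₀(1.7901e-06) = -114.94 dB

-114.9 dB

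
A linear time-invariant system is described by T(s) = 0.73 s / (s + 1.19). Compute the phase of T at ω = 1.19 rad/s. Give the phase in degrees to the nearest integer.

∠(j1.19) = 90.00°
∠(j1.19 + 1.19) = arctan(1.19/1.19) = 45.00°
∠T(j1.19) = 90.00° − 45.00° = 45.00°

45°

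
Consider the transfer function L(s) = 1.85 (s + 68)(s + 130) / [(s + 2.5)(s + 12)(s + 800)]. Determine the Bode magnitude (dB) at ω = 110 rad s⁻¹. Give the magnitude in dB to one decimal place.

|j110 + 68| = √(110² + 68²) = 129.3
|j110 + 130| = √(110² + 130²) = 170.3
|j110 + 2.5| = √(110² + 2.5²) = 110
|j110 + 12| = √(110² + 12²) = 110.7
|j110 + 800| = √(110² + 800²) = 807.5
|L(j110)| = 1.85 × 129.3 × 170.3 / (110 × 110.7 × 807.5) = 0.004144
20 log₁₀(0.004144) = -47.65 dB

-47.7 dB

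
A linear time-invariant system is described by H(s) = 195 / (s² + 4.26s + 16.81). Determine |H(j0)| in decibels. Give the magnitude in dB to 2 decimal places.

21.29 dB

H(0) = 195 / 16.81 = 11.6
20 log₁₀(11.6) = 21.289 dB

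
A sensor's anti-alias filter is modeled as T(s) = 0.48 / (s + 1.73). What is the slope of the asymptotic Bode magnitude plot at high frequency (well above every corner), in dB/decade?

-20 dB/decade

With 0 zeros and 1 pole, the high-frequency asymptotic slope is 20 × (0 − 1) = -20 dB/decade.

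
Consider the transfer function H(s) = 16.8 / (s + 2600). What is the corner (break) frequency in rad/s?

The single real pole at s = −2600 gives a corner at ω = 2600 rad/s.

2600 rad/s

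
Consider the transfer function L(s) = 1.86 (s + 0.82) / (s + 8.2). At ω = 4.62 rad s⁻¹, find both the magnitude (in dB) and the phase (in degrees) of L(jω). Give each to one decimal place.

|j4.62 + 0.82| = √(4.62² + 0.82²) = 4.692
|j4.62 + 8.2| = √(4.62² + 8.2²) = 9.412
|L(j4.62)| = 1.86 × 4.692 / 9.412 = 0.92728
20 log₁₀(0.92728) = -0.66 dB
∠(j4.62 + 0.82) = arctan(4.62/0.82) = 79.94°
∠(j4.62 + 8.2) = arctan(4.62/8.2) = 29.40°
∠L(j4.62) = 79.94° − 29.40° = 50.54°

|L| = -0.7 dB, ∠L = 50.5 deg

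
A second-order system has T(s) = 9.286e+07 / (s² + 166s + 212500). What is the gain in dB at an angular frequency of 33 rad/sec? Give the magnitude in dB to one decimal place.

|(j33)² + 166(j33) + 212500| = |2.1141e+05 + j5478| = 2.115e+05
|T(j33)| = 9.286e+07 / 2.115e+05 = 439.09
20 log₁₀(439.09) = 52.85 dB

52.9 dB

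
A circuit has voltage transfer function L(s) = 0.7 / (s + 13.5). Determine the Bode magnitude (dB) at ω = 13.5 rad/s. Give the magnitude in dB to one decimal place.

-28.7 dB

|j13.5 + 13.5| = √(13.5² + 13.5²) = 19.09
|L(j13.5)| = 0.7 / 19.09 = 0.036665
20 log₁₀(0.036665) = -28.72 dB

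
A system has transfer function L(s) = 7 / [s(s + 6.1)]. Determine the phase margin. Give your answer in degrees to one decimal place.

Gain crossover: |L(jω)| = 1 at ω ≈ 1.13 rad/sec.
∠L(j1.13) = −90° − arctan(1.13/6.1) ≈ -100.48°
PM = 180° + (-100.48°) = 79.52°

79.5°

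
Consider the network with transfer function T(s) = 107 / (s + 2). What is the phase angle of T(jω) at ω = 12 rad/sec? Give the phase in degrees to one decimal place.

∠(j12 + 2) = arctan(12/2) = 80.54°
∠T(j12) = −80.54° = -80.54°

-80.5°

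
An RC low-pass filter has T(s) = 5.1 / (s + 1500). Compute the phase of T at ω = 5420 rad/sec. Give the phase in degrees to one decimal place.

-74.5°

∠(j5420 + 1500) = arctan(5420/1500) = 74.53°
∠T(j5420) = −74.53° = -74.53°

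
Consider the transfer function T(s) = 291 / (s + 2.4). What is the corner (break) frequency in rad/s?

The single real pole at s = −2.4 gives a corner at ω = 2.4 rad/s.

2.4 rad/s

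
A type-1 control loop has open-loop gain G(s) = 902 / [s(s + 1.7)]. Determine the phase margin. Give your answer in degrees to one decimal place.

3.2°

Gain crossover: |G(jω)| = 1 at ω ≈ 30 rad/s.
∠G(j30) = −90° − arctan(30/1.7) ≈ -176.76°
PM = 180° + (-176.76°) = 3.24°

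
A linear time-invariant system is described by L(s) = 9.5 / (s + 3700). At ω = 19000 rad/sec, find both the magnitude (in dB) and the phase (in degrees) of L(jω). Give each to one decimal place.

|j19000 + 3700| = √(19000² + 3700²) = 1.936e+04
|L(j19000)| = 9.5 / 1.936e+04 = 0.00049078
20 log₁₀(0.00049078) = -66.18 dB
∠(j19000 + 3700) = arctan(19000/3700) = 78.98°
∠L(j19000) = −78.98° = -78.98°

|L| = -66.2 dB, ∠L = -79.0 deg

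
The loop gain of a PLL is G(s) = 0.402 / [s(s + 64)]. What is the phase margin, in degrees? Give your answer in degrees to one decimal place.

90.0°

Gain crossover: |G(jω)| = 1 at ω ≈ 0.00628 rad/s.
∠G(j0.00628) = −90° − arctan(0.00628/64) ≈ -90.01°
PM = 180° + (-90.01°) = 89.99°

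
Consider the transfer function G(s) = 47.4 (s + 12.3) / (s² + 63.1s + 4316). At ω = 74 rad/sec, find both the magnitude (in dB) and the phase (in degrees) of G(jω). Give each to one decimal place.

|j74 + 12.3| = √(74² + 12.3²) = 75.02
|(j74)² + 63.1(j74) + 4316| = |-1160 + j4669.4| = 4811
|G(j74)| = 47.4 × 75.02 / 4811 = 0.73903
20 log₁₀(0.73903) = -2.63 dB
∠(j74 + 12.3) = arctan(74/12.3) = 80.56°
∠[(j74)² + 63.1(j74) + 4316] = ∠[-1160 + j4669.4] = 103.95°
∠G(j74) = 80.56° − 103.95° = -23.39°

|G| = -2.6 dB, ∠G = -23.4°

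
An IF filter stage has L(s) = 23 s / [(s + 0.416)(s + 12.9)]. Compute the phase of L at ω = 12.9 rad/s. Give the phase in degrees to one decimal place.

-43.2°

∠(j12.9) = 90.00°
∠(j12.9 + 0.416) = arctan(12.9/0.416) = 88.15°
∠(j12.9 + 12.9) = arctan(12.9/12.9) = 45.00°
∠L(j12.9) = 90.00° − (88.15° + 45.00°) = -43.15°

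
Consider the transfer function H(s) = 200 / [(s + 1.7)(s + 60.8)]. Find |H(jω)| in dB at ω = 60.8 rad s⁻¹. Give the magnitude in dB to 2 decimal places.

-28.35 dB

|j60.8 + 1.7| = √(60.8² + 1.7²) = 60.82
|j60.8 + 60.8| = √(60.8² + 60.8²) = 85.98
|H(j60.8)| = 200 / (60.82 × 85.98) = 0.038242
20 log₁₀(0.038242) = -28.349 dB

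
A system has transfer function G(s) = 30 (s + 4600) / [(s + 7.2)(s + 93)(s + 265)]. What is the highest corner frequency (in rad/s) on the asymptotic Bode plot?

Break frequencies occur at each pole and zero magnitude: 7.2 rad/s, 93 rad/s, 265 rad/s, 4600 rad/s.
The highest is 4600 rad/s.

4600 rad/s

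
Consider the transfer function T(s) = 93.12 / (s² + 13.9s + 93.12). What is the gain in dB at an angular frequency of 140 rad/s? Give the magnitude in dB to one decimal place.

-46.5 dB

|(j140)² + 13.9(j140) + 93.12| = |-19507 + j1946| = 1.96e+04
|T(j140)| = 93.12 / 1.96e+04 = 0.0047501
20 log₁₀(0.0047501) = -46.47 dB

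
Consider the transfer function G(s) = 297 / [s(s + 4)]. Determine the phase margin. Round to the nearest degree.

Gain crossover: |G(jω)| = 1 at ω ≈ 17 rad/s.
∠G(j17) = −90° − arctan(17/4) ≈ -166.76°
PM = 180° + (-166.76°) = 13.24°

13°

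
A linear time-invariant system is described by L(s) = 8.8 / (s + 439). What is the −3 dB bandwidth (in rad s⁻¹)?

439 rad s⁻¹

For a single-pole low-pass, the −3 dB point is at the pole: ω = 439 rad s⁻¹.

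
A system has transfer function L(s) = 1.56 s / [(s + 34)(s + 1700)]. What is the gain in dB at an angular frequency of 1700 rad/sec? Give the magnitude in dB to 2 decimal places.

|j1700| = 1700
|j1700 + 34| = √(1700² + 34²) = 1700
|j1700 + 1700| = √(1700² + 1700²) = 2404
|L(j1700)| = 1.56 × 1700 / (1700 × 2404) = 0.00064874
20 log₁₀(0.00064874) = -63.759 dB

-63.76 dB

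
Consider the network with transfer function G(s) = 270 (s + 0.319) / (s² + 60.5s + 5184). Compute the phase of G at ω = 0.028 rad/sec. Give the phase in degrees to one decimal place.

∠(j0.028 + 0.319) = arctan(0.028/0.319) = 5.02°
∠[(j0.028)² + 60.5(j0.028) + 5184] = ∠[5184 + j1.694] = 0.02°
∠G(j0.028) = 5.02° − 0.02° = 5.00°

5.0 deg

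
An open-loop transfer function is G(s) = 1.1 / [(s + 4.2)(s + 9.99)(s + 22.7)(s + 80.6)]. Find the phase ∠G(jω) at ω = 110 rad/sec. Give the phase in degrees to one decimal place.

-304.7°

∠(j110 + 4.2) = arctan(110/4.2) = 87.81°
∠(j110 + 9.99) = arctan(110/9.99) = 84.81°
∠(j110 + 22.7) = arctan(110/22.7) = 78.34°
∠(j110 + 80.6) = arctan(110/80.6) = 53.77°
∠G(j110) = − (87.81° + 84.81° + 78.34° + 53.77°) = -304.73°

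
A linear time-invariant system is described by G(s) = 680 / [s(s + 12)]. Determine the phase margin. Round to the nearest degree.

26°

Gain crossover: |G(jω)| = 1 at ω ≈ 24.7 rad/sec.
∠G(j24.7) = −90° − arctan(24.7/12) ≈ -154.12°
PM = 180° + (-154.12°) = 25.88°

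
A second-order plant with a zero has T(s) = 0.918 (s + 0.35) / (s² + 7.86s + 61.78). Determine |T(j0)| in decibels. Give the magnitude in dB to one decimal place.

-45.7 dB

T(0) = 0.918 × 0.35 / 61.78 = 0.0052007
20 log₁₀(0.0052007) = -45.68 dB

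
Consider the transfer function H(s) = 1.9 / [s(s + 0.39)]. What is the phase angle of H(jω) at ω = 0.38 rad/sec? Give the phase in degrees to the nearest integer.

-134°

∠(j0.38 + 0.39) = arctan(0.38/0.39) = 44.26°
∠(j0.38) = 90.00°
∠H(j0.38) = − (44.26° + 90.00°) = -134.26°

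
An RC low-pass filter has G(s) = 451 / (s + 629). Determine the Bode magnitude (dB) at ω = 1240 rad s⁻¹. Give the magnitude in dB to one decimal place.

|j1240 + 629| = √(1240² + 629²) = 1390
|G(j1240)| = 451 / 1390 = 0.32436
20 log₁₀(0.32436) = -9.78 dB

-9.8 dB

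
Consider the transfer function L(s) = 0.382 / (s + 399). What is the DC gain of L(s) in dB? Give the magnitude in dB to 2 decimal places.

-60.38 dB

L(0) = 0.382 / 399 = 0.00095739
20 log₁₀(0.00095739) = -60.378 dB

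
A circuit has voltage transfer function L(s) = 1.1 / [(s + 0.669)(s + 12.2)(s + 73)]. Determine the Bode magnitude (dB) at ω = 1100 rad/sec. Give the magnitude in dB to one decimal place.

-181.7 dB

|j1100 + 0.669| = √(1100² + 0.669²) = 1100
|j1100 + 12.2| = √(1100² + 12.2²) = 1100
|j1100 + 73| = √(1100² + 73²) = 1102
|L(j1100)| = 1.1 / (1100 × 1100 × 1102) = 8.2458e-10
20 log₁₀(8.2458e-10) = -181.68 dB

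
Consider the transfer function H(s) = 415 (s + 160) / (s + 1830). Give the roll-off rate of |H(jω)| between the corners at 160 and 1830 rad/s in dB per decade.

In this band the factors already past their corner are: zero at 160; net slope = 20 dB/decade.

20 dB/decade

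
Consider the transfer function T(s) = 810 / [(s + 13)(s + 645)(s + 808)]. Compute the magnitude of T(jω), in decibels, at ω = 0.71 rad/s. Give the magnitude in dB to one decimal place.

|j0.71 + 13| = √(0.71² + 13²) = 13.02
|j0.71 + 645| = √(0.71² + 645²) = 645
|j0.71 + 808| = √(0.71² + 808²) = 808
|T(j0.71)| = 810 / (13.02 × 645 × 808) = 0.00011938
20 log₁₀(0.00011938) = -78.46 dB

-78.5 dB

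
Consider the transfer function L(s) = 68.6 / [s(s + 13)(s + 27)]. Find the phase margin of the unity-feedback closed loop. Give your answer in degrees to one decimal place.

88.7°

Gain crossover: |L(jω)| = 1 at ω ≈ 0.195 rad/s.
∠L(j0.195) = −90° − arctan(0.195/13) − arctan(0.195/27) ≈ -91.28°
PM = 180° + (-91.28°) = 88.72°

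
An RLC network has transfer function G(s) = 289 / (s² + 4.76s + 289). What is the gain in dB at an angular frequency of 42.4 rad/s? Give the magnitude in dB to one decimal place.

|(j42.4)² + 4.76(j42.4) + 289| = |-1508.8 + j201.82| = 1522
|G(j42.4)| = 289 / 1522 = 0.18986
20 log₁₀(0.18986) = -14.43 dB

-14.4 dB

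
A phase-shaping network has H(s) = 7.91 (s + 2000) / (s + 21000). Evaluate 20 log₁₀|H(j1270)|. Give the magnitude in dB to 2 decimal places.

-1.00 dB

|j1270 + 2000| = √(1270² + 2000²) = 2369
|j1270 + 21000| = √(1270² + 21000²) = 2.104e+04
|H(j1270)| = 7.91 × 2369 / 2.104e+04 = 0.89075
20 log₁₀(0.89075) = -1.005 dB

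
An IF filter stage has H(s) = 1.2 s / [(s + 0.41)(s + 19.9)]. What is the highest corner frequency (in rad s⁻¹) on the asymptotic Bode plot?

19.9 rad s⁻¹

Break frequencies occur at each pole and zero magnitude: 0.41 rad s⁻¹, 19.9 rad s⁻¹.
The highest is 19.9 rad s⁻¹.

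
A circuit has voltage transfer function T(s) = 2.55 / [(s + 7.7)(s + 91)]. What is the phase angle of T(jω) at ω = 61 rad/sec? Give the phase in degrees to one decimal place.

∠(j61 + 7.7) = arctan(61/7.7) = 82.81°
∠(j61 + 91) = arctan(61/91) = 33.84°
∠T(j61) = − (82.81° + 33.84°) = -116.64°

-116.6 deg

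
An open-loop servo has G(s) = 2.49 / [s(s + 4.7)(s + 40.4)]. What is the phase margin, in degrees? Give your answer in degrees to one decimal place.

89.8 deg

Gain crossover: |G(jω)| = 1 at ω ≈ 0.0131 rad/sec.
∠G(j0.0131) = −90° − arctan(0.0131/4.7) − arctan(0.0131/40.4) ≈ -90.18°
PM = 180° + (-90.18°) = 89.82°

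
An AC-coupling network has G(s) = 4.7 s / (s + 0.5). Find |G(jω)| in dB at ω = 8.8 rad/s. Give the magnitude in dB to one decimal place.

13.4 dB

|j8.8| = 8.8
|j8.8 + 0.5| = √(8.8² + 0.5²) = 8.814
|G(j8.8)| = 4.7 × 8.8 / 8.814 = 4.6924
20 log₁₀(4.6924) = 13.43 dB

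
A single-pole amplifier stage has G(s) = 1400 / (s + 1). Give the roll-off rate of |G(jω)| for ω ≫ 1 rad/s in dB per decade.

With 0 zeros and 1 pole, the high-frequency asymptotic slope is 20 × (0 − 1) = -20 dB/decade.

-20 dB/decade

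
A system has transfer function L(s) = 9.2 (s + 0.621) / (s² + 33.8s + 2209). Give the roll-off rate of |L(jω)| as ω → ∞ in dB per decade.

-20 dB/decade

With 1 zero and 2 poles, the high-frequency asymptotic slope is 20 × (1 − 2) = -20 dB/decade.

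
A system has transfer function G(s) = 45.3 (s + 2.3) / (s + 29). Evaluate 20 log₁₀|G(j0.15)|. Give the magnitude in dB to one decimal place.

11.1 dB

|j0.15 + 2.3| = √(0.15² + 2.3²) = 2.305
|j0.15 + 29| = √(0.15² + 29²) = 29
|G(j0.15)| = 45.3 × 2.305 / 29 = 3.6003
20 log₁₀(3.6003) = 11.13 dB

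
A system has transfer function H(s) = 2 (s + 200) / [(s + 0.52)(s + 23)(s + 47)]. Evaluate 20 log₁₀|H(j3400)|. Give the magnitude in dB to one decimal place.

-135.2 dB

|j3400 + 200| = √(3400² + 200²) = 3406
|j3400 + 0.52| = √(3400² + 0.52²) = 3400
|j3400 + 23| = √(3400² + 23²) = 3400
|j3400 + 47| = √(3400² + 47²) = 3400
|H(j3400)| = 2 × 3406 / (3400 × 3400 × 3400) = 1.7329e-07
20 log₁₀(1.7329e-07) = -135.22 dB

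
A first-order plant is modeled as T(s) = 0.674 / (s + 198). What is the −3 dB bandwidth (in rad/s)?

198 rad/s

For a single-pole low-pass, the −3 dB point is at the pole: ω = 198 rad/s.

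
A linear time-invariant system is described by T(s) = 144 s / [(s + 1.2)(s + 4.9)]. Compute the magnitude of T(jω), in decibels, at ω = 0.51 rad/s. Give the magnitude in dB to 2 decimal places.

|j0.51| = 0.51
|j0.51 + 1.2| = √(0.51² + 1.2²) = 1.304
|j0.51 + 4.9| = √(0.51² + 4.9²) = 4.926
|T(j0.51)| = 144 × 0.51 / (1.304 × 4.926) = 11.433
20 log₁₀(11.433) = 21.163 dB

21.16 dB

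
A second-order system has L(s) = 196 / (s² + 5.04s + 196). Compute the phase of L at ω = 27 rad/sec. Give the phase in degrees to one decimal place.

∠[(j27)² + 5.04(j27) + 196] = ∠[-533 + j136.08] = 165.68°
∠L(j27) = −165.68° = -165.68°

-165.7°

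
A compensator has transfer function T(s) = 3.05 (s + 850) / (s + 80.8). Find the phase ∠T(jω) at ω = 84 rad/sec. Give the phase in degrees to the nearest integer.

∠(j84 + 850) = arctan(84/850) = 5.64°
∠(j84 + 80.8) = arctan(84/80.8) = 46.11°
∠T(j84) = 5.64° − 46.11° = -40.47°

-40°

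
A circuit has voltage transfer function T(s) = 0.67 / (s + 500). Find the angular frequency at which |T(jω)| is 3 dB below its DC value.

500 rad/s

For a single-pole low-pass, the −3 dB point is at the pole: ω = 500 rad/s.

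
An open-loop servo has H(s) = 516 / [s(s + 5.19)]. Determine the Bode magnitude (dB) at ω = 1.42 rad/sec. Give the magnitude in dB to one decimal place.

36.6 dB

|j1.42 + 5.19| = √(1.42² + 5.19²) = 5.381
|j1.42| = 1.42
|H(j1.42)| = 516 / (5.381 × 1.42) = 67.533
20 log₁₀(67.533) = 36.59 dB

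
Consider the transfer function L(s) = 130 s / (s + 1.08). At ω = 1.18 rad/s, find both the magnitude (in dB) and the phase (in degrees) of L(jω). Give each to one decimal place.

|j1.18| = 1.18
|j1.18 + 1.08| = √(1.18² + 1.08²) = 1.6
|L(j1.18)| = 130 × 1.18 / 1.6 = 95.897
20 log₁₀(95.897) = 39.64 dB
∠(j1.18) = 90.00°
∠(j1.18 + 1.08) = arctan(1.18/1.08) = 47.53°
∠L(j1.18) = 90.00° − 47.53° = 42.47°

|L| = 39.6 dB, ∠L = 42.5°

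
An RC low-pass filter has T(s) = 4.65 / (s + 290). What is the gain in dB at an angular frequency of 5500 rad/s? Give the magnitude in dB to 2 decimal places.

-61.47 dB

|j5500 + 290| = √(5500² + 290²) = 5508
|T(j5500)| = 4.65 / 5508 = 0.00084428
20 log₁₀(0.00084428) = -61.470 dB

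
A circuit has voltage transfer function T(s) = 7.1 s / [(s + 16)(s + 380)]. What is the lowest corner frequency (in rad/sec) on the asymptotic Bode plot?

Break frequencies occur at each pole and zero magnitude: 16 rad/sec, 380 rad/sec.
The lowest is 16 rad/sec.

16 rad/sec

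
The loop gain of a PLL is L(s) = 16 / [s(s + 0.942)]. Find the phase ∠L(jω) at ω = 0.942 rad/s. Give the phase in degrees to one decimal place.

-135.0 deg

∠(j0.942 + 0.942) = arctan(0.942/0.942) = 45.00°
∠(j0.942) = 90.00°
∠L(j0.942) = − (45.00° + 90.00°) = -135.00°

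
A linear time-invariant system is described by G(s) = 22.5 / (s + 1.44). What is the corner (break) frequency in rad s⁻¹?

The single real pole at s = −1.44 gives a corner at ω = 1.44 rad s⁻¹.

1.44 rad s⁻¹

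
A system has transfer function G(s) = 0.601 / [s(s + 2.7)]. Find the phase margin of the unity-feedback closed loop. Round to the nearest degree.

85 deg

Gain crossover: |G(jω)| = 1 at ω ≈ 0.222 rad/s.
∠G(j0.222) = −90° − arctan(0.222/2.7) ≈ -94.70°
PM = 180° + (-94.70°) = 85.30°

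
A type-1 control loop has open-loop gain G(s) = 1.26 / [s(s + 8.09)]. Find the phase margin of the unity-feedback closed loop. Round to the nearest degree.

89°

Gain crossover: |G(jω)| = 1 at ω ≈ 0.156 rad/sec.
∠G(j0.156) = −90° − arctan(0.156/8.09) ≈ -91.10°
PM = 180° + (-91.10°) = 88.90°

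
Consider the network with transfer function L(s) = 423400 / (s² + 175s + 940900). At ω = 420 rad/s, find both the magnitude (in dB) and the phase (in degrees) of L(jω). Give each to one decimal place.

|(j420)² + 175(j420) + 940900| = |7.645e+05 + j73500| = 7.68e+05
|L(j420)| = 423400 / 7.68e+05 = 0.55128
20 log₁₀(0.55128) = -5.17 dB
∠[(j420)² + 175(j420) + 940900] = ∠[7.645e+05 + j73500] = 5.49°
∠L(j420) = −5.49° = -5.49°

|L| = -5.2 dB, ∠L = -5.5°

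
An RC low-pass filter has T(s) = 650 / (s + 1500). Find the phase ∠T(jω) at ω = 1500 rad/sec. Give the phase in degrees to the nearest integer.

∠(j1500 + 1500) = arctan(1500/1500) = 45.00°
∠T(j1500) = −45.00° = -45.00°

-45°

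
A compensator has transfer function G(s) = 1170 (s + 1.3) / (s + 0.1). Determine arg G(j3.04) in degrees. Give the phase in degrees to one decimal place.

∠(j3.04 + 1.3) = arctan(3.04/1.3) = 66.85°
∠(j3.04 + 0.1) = arctan(3.04/0.1) = 88.12°
∠G(j3.04) = 66.85° − 88.12° = -21.27°

-21.3 deg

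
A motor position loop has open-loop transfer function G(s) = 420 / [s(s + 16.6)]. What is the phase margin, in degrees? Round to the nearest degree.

Gain crossover: |G(jω)| = 1 at ω ≈ 17.4 rad/s.
∠G(j17.4) = −90° − arctan(17.4/16.6) ≈ -136.42°
PM = 180° + (-136.42°) = 43.58°

44°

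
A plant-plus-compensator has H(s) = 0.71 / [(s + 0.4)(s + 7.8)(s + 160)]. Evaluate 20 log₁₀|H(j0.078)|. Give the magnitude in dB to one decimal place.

-57.1 dB

|j0.078 + 0.4| = √(0.078² + 0.4²) = 0.4075
|j0.078 + 7.8| = √(0.078² + 7.8²) = 7.8
|j0.078 + 160| = √(0.078² + 160²) = 160
|H(j0.078)| = 0.71 / (0.4075 × 7.8 × 160) = 0.0013959
20 log₁₀(0.0013959) = -57.10 dB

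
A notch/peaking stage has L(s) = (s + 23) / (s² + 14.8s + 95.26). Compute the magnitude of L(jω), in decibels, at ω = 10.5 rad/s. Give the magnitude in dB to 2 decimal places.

-15.81 dB

|j10.5 + 23| = √(10.5² + 23²) = 25.28
|(j10.5)² + 14.8(j10.5) + 95.26| = |-14.99 + j155.4| = 156.1
|L(j10.5)| = 1 × 25.28 / 156.1 = 0.16195
20 log₁₀(0.16195) = -15.813 dB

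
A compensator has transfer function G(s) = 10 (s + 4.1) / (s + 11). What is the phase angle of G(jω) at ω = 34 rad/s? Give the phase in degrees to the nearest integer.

∠(j34 + 4.1) = arctan(34/4.1) = 83.12°
∠(j34 + 11) = arctan(34/11) = 72.07°
∠G(j34) = 83.12° − 72.07° = 11.05°

11°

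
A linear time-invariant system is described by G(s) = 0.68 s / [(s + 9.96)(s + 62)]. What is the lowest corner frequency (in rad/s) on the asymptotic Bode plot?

9.96 rad/s

Break frequencies occur at each pole and zero magnitude: 9.96 rad/s, 62 rad/s.
The lowest is 9.96 rad/s.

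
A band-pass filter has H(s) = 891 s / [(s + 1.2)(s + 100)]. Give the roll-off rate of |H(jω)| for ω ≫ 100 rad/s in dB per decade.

With 1 zero and 2 poles, the high-frequency asymptotic slope is 20 × (1 − 2) = -20 dB/decade.

-20 dB/decade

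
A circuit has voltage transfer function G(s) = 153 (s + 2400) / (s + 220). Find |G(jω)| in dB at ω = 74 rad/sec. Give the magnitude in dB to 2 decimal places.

|j74 + 2400| = √(74² + 2400²) = 2401
|j74 + 220| = √(74² + 220²) = 232.1
|G(j74)| = 153 × 2401 / 232.1 = 1582.7
20 log₁₀(1582.7) = 63.988 dB

63.99 dB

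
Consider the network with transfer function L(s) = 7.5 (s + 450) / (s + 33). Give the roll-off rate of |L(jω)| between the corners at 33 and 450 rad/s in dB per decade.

-20 dB/decade

In this band the factors already past their corner are: pole at 33; net slope = -20 dB/decade.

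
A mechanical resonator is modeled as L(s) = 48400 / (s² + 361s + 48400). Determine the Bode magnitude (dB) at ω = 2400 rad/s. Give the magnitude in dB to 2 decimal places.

-41.54 dB

|(j2400)² + 361(j2400) + 48400| = |-5.7116e+06 + j8.664e+05| = 5.777e+06
|L(j2400)| = 48400 / 5.777e+06 = 0.0083781
20 log₁₀(0.0083781) = -41.537 dB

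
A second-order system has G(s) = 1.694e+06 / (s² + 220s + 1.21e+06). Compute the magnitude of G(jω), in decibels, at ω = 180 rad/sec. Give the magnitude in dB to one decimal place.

|(j180)² + 220(j180) + 1.21e+06| = |1.1776e+06 + j39600| = 1.178e+06
|G(j180)| = 1.694e+06 / 1.178e+06 = 1.4377
20 log₁₀(1.4377) = 3.15 dB

3.2 dB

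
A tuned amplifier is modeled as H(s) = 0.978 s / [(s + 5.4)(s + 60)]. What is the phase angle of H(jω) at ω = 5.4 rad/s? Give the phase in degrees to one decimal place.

∠(j5.4) = 90.00°
∠(j5.4 + 5.4) = arctan(5.4/5.4) = 45.00°
∠(j5.4 + 60) = arctan(5.4/60) = 5.14°
∠H(j5.4) = 90.00° − (45.00° + 5.14°) = 39.86°

39.9 deg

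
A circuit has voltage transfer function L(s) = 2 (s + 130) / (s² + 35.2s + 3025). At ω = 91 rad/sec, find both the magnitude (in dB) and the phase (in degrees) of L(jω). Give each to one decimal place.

|L| = -25.8 dB, ∠L = -113.6°

|j91 + 130| = √(91² + 130²) = 158.7
|(j91)² + 35.2(j91) + 3025| = |-5256 + j3203.2| = 6155
|L(j91)| = 2 × 158.7 / 6155 = 0.051562
20 log₁₀(0.051562) = -25.75 dB
∠(j91 + 130) = arctan(91/130) = 34.99°
∠[(j91)² + 35.2(j91) + 3025] = ∠[-5256 + j3203.2] = 148.64°
∠L(j91) = 34.99° − 148.64° = -113.65°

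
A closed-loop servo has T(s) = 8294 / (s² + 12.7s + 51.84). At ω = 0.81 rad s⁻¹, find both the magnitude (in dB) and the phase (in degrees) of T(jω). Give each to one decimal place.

|(j0.81)² + 12.7(j0.81) + 51.84| = |51.184 + j10.287| = 52.21
|T(j0.81)| = 8294 / 52.21 = 158.87
20 log₁₀(158.87) = 44.02 dB
∠[(j0.81)² + 12.7(j0.81) + 51.84] = ∠[51.184 + j10.287] = 11.36°
∠T(j0.81) = −11.36° = -11.36°

|T| = 44.0 dB, ∠T = -11.4°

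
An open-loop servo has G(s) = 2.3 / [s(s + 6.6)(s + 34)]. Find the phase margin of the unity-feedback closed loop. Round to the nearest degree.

Gain crossover: |G(jω)| = 1 at ω ≈ 0.0102 rad/s.
∠G(j0.0102) = −90° − arctan(0.0102/6.6) − arctan(0.0102/34) ≈ -90.11°
PM = 180° + (-90.11°) = 89.89°

90 deg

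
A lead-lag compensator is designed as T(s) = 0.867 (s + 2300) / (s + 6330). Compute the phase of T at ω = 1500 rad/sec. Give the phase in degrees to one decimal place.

19.8°

∠(j1500 + 2300) = arctan(1500/2300) = 33.11°
∠(j1500 + 6330) = arctan(1500/6330) = 13.33°
∠T(j1500) = 33.11° − 13.33° = 19.78°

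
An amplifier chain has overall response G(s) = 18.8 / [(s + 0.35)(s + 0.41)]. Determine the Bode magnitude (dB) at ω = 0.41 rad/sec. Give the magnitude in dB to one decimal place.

35.6 dB

|j0.41 + 0.35| = √(0.41² + 0.35²) = 0.5391
|j0.41 + 0.41| = √(0.41² + 0.41²) = 0.5798
|G(j0.41)| = 18.8 / (0.5391 × 0.5798) = 60.147
20 log₁₀(60.147) = 35.58 dB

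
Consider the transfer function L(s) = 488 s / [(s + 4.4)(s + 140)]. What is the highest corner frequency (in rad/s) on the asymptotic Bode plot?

140 rad/s

Break frequencies occur at each pole and zero magnitude: 4.4 rad/s, 140 rad/s.
The highest is 140 rad/s.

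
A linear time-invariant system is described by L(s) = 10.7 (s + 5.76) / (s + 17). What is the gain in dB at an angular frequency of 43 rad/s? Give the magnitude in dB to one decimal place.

20.0 dB

|j43 + 5.76| = √(43² + 5.76²) = 43.38
|j43 + 17| = √(43² + 17²) = 46.24
|L(j43)| = 10.7 × 43.38 / 46.24 = 10.039
20 log₁₀(10.039) = 20.03 dB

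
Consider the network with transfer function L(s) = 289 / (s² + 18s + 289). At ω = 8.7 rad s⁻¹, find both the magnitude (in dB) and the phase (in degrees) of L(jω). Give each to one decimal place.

|L| = 0.8 dB, ∠L = -36.3°

|(j8.7)² + 18(j8.7) + 289| = |213.31 + j156.6| = 264.6
|L(j8.7)| = 289 / 264.6 = 1.0921
20 log₁₀(1.0921) = 0.77 dB
∠[(j8.7)² + 18(j8.7) + 289] = ∠[213.31 + j156.6] = 36.28°
∠L(j8.7) = −36.28° = -36.28°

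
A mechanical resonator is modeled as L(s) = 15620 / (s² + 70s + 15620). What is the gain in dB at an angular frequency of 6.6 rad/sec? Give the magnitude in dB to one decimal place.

|(j6.6)² + 70(j6.6) + 15620| = |15576 + j462| = 1.558e+04
|L(j6.6)| = 15620 / 1.558e+04 = 1.0024
20 log₁₀(1.0024) = 0.02 dB

0.0 dB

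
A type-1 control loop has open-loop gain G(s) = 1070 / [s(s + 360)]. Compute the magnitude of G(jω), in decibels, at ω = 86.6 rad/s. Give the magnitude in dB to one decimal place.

-29.5 dB

|j86.6 + 360| = √(86.6² + 360²) = 370.3
|j86.6| = 86.6
|G(j86.6)| = 1070 / (370.3 × 86.6) = 0.033369
20 log₁₀(0.033369) = -29.53 dB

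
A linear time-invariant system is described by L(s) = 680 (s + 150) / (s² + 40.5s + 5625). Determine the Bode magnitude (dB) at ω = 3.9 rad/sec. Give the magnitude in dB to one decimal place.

25.2 dB

|j3.9 + 150| = √(3.9² + 150²) = 150.1
|(j3.9)² + 40.5(j3.9) + 5625| = |5609.8 + j157.95| = 5612
|L(j3.9)| = 680 × 150.1 / 5612 = 18.181
20 log₁₀(18.181) = 25.19 dB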